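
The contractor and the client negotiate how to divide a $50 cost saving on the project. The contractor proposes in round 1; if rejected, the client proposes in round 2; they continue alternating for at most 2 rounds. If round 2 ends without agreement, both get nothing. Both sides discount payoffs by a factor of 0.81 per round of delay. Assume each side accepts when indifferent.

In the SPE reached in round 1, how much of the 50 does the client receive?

Round 2 (the client proposes): rejection yields 0 for the contractor; the client offers 0 and keeps 50.
Round 1 (the contractor proposes): the client can get 50 next round, worth 0.81 × 50 = 40.5 now; the contractor offers that and keeps 9.5.

40.5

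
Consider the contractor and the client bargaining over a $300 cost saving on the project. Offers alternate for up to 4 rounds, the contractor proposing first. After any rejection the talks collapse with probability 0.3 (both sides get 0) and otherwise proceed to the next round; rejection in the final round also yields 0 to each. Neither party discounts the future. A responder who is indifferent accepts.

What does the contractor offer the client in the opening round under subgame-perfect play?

By backward induction:
Round 4 (the client proposes): rejection yields 0 for the contractor; the client offers 0 and keeps 300.
Round 3 (the contractor proposes): rejecting gives the client an expected 0.7 × 300 = 210; the contractor offers that and keeps 90.
Round 2 (the client proposes): rejecting gives the contractor an expected 0.7 × 90 = 63; the client offers that and keeps 237.
Round 1 (the contractor proposes): rejecting gives the client an expected 0.7 × 237 = 165.9; the contractor offers that and keeps 134.1.

165.9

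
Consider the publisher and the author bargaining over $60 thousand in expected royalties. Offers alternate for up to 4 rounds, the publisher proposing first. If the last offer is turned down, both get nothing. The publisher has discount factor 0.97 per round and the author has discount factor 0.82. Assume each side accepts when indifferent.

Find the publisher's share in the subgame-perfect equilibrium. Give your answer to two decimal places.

Round 4 (the author proposes): the publisher will accept anything ≥ 0, so the author offers 0 and keeps 60.
Round 3 (the publisher proposes): the author can get 60 next round, worth 0.82 × 60 = 49.2 now, so the publisher offers 49.2, keeping 10.8.
Round 2 (the author proposes): the publisher can get 10.8 next round, worth 0.97 × 10.8 = 10.476 now; the author offers that and keeps 49.524.
Round 1 (the publisher proposes): the author can get 49.524 next round, worth 0.82 × 49.524 = 40.60968 now, so the publisher offers 40.60968, keeping 19.39032.

19.39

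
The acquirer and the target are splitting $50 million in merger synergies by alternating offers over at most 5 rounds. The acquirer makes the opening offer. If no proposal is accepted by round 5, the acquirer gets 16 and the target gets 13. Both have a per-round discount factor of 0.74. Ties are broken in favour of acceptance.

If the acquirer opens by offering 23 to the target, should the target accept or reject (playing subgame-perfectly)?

Round 5 (the acquirer proposes): the target gets 13 if talks fail, so the acquirer offers 13 and keeps 37.
Round 4 (the target proposes): the acquirer can get 37 next round, worth 0.74 × 37 = 27.38 now. The target offers 27.38 and keeps 50 − 27.38 = 22.62.
Round 3 (the acquirer proposes): the target can get 22.62 next round, worth 0.74 × 22.62 = 16.7388 now; the acquirer offers that and keeps 33.2612.
Round 2 (the target proposes): the acquirer can get 33.2612 next round, worth 0.74 × 33.2612 = 24.613288 now; the target offers that and keeps 25.386712.
So by rejecting in round 1, the target gets 25.386712 next round, worth 0.74 × 25.386712 = 18.78616688 now.
Offer 23 ≥ 18.78616688, so the target accepts.

Accept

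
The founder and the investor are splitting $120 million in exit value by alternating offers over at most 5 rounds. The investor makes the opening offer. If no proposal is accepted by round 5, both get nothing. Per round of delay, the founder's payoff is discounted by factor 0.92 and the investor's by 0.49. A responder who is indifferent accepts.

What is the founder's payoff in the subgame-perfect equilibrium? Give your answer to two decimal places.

81.69

Round 5 (the investor proposes): the founder will accept anything ≥ 0, so the investor offers 0 and keeps 120.
Round 4 (the founder proposes): the investor can get 120 next round, worth 0.49 × 120 = 58.8 now, so the founder offers 58.8, keeping 61.2.
Round 3 (the investor proposes): the founder can get 61.2 next round, worth 0.92 × 61.2 = 56.304 now; the investor offers that and keeps 63.696.
Round 2 (the founder proposes): the investor can get 63.696 next round, worth 0.49 × 63.696 = 31.21104 now, so the founder offers 31.21104, keeping 88.78896.
Round 1 (the investor proposes): the founder can get 88.78896 next round, worth 0.92 × 88.78896 = 81.6858432 now; the investor offers that and keeps 38.3141568.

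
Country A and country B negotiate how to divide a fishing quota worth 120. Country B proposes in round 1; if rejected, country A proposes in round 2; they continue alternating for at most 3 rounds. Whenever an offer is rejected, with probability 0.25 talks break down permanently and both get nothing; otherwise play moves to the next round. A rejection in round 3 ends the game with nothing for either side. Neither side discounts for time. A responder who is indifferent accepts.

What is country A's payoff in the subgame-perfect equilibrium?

Round 3 (country B proposes): country A will accept anything ≥ 0, so country B offers 0 and keeps 120.
Round 2 (country A proposes): rejecting gives country B an expected 0.75 × 120 = 90, so country A offers 90, keeping 30.
Round 1 (country B proposes): rejecting gives country A an expected 0.75 × 30 = 22.5, so country B offers 22.5, keeping 97.5.

22.5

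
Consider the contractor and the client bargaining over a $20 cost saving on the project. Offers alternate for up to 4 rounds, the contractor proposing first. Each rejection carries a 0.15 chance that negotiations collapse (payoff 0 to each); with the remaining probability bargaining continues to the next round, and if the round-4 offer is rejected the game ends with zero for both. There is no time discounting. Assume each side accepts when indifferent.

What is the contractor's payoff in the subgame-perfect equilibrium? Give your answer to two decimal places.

5.17

By backward induction:
Round 4 (the client proposes): the contractor will accept anything ≥ 0, so the client offers 0 and keeps 20.
Round 3 (the contractor proposes): rejecting gives the client an expected 0.85 × 20 = 17; the contractor offers that and keeps 3.
Round 2 (the client proposes): rejecting gives the contractor an expected 0.85 × 3 = 2.55; the client offers that and keeps 17.45.
Round 1 (the contractor proposes): rejecting gives the client an expected 0.85 × 17.45 = 14.8325, so the contractor offers 14.8325, keeping 5.1675.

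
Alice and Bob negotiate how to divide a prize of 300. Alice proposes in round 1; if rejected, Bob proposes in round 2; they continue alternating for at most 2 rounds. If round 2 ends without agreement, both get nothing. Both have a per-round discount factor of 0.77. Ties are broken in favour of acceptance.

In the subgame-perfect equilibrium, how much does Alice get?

Round 2 (Bob proposes): Alice will accept anything ≥ 0, so Bob offers 0 and keeps 300.
Round 1 (Alice proposes): Bob can get 300 next round, worth 0.77 × 300 = 231 now. Alice offers 231 and keeps 300 − 231 = 69.

69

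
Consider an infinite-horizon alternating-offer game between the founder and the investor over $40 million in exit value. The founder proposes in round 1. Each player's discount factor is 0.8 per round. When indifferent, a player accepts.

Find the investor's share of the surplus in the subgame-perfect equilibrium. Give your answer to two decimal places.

17.78

Let x be the founder's share when the founder proposes and y be the investor's share when the investor proposes.
The investor accepts iff offered ≥ 0.8·y, so x = 40 − 0.8y. Symmetrically y = 40 − 0.8x.
Substituting: x = 40 − 0.8(40 − 0.8x), giving x(1 − 0.8·0.8) = 40(1 − 0.8).
So x = 40 × 0.2 / 0.36 ≈ 22.2222, and the investor receives 40 − x ≈ 17.7778.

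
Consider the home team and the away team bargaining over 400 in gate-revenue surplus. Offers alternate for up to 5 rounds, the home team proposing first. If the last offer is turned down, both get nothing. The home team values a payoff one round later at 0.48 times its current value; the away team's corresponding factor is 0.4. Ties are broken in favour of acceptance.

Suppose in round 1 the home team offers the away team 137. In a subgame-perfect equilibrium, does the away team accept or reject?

Accept

Round 5 (the home team proposes): rejection yields 0 for the away team; the home team offers 0 and keeps 400.
Round 4 (the away team proposes): the home team can get 400 next round, worth 0.48 × 400 = 192 now. The away team offers 192 and keeps 400 − 192 = 208.
Round 3 (the home team proposes): the away team can get 208 next round, worth 0.4 × 208 = 83.2 now. The home team offers 83.2 and keeps 400 − 83.2 = 316.8.
Round 2 (the away team proposes): the home team can get 316.8 next round, worth 0.48 × 316.8 = 152.064 now. The away team offers 152.064 and keeps 400 − 152.064 = 247.936.
So by rejecting in round 1, the away team gets 247.936 next round, worth 0.4 × 247.936 = 99.1744 now.
Offer 137 ≥ 99.1744, so the away team accepts.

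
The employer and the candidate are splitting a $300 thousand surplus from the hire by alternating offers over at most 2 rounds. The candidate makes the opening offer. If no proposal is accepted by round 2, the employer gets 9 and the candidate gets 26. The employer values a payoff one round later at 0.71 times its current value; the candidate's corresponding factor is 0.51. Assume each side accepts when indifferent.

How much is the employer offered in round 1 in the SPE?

194.54

Solve by backward induction from round 2.
Round 2 (the employer proposes): the candidate gets 26 if talks fail, so the employer offers 26 and keeps 274.
Round 1 (the candidate proposes): the employer can get 274 next round, worth 0.71 × 274 = 194.54 now; the candidate offers that and keeps 105.46.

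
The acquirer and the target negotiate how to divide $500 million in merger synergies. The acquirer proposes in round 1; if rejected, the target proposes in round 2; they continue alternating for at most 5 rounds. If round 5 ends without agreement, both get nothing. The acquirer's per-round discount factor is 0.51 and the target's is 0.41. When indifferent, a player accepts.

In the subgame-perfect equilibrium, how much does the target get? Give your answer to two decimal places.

121.45

Round 5 (the acquirer proposes): rejection yields 0 for the target; the acquirer offers 0 and keeps 500.
Round 4 (the target proposes): the acquirer can get 500 next round, worth 0.51 × 500 = 255 now, so the target offers 255, keeping 245.
Round 3 (the acquirer proposes): the target can get 245 next round, worth 0.41 × 245 = 100.45 now, so the acquirer offers 100.45, keeping 399.55.
Round 2 (the target proposes): the acquirer can get 399.55 next round, worth 0.51 × 399.55 = 203.7705 now; the target offers that and keeps 296.2295.
Round 1 (the acquirer proposes): the target can get 296.2295 next round, worth 0.41 × 296.2295 = 121.454095 now. The acquirer offers 121.454095 and keeps 500 − 121.454095 = 378.545905.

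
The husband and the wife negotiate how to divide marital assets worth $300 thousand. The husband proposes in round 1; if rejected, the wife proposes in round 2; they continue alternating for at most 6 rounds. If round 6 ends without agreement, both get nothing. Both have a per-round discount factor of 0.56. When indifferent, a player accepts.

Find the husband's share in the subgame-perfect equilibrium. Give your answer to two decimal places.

186.38

Work backward from the last round.
Round 6 (the wife proposes): rejection yields 0 for the husband; the wife offers 0 and keeps 300.
Round 5 (the husband proposes): the wife can get 300 next round, worth 0.56 × 300 = 168 now; the husband offers that and keeps 132.
Round 4 (the wife proposes): the husband can get 132 next round, worth 0.56 × 132 = 73.92 now; the wife offers that and keeps 226.08.
Round 3 (the husband proposes): the wife can get 226.08 next round, worth 0.56 × 226.08 = 126.6048 now; the husband offers that and keeps 173.3952.
Round 2 (the wife proposes): the husband can get 173.3952 next round, worth 0.56 × 173.3952 = 97.101312 now, so the wife offers 97.101312, keeping 202.898688.
Round 1 (the husband proposes): the wife can get 202.898688 next round, worth 0.56 × 202.898688 = 113.62326528 now; the husband offers that and keeps 186.37673472.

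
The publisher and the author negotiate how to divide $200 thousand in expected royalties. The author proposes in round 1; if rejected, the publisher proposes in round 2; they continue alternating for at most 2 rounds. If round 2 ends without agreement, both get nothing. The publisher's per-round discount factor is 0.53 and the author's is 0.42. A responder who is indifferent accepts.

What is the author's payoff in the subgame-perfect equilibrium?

By backward induction:
Round 2 (the publisher proposes): the author will accept anything ≥ 0, so the publisher offers 0 and keeps 200.
Round 1 (the author proposes): the publisher can get 200 next round, worth 0.53 × 200 = 106 now. The author offers 106 and keeps 200 − 106 = 94.

94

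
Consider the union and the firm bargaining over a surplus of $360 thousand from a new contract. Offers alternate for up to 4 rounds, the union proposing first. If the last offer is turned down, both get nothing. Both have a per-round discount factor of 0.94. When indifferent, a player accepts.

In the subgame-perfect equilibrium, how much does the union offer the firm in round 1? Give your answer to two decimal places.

Round 4 (the firm proposes): the union will accept anything ≥ 0, so the firm offers 0 and keeps 360.
Round 3 (the union proposes): the firm can get 360 next round, worth 0.94 × 360 = 338.4 now; the union offers that and keeps 21.6.
Round 2 (the firm proposes): the union can get 21.6 next round, worth 0.94 × 21.6 = 20.304 now, so the firm offers 20.304, keeping 339.696.
Round 1 (the union proposes): the firm can get 339.696 next round, worth 0.94 × 339.696 = 319.31424 now, so the union offers 319.31424, keeping 40.68576.

319.31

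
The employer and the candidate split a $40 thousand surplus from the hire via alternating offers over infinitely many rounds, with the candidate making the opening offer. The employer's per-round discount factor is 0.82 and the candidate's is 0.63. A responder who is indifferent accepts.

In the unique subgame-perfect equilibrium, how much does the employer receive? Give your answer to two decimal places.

When the candidate proposes, the employer accepts any offer worth at least 0.82 times what the employer would get by proposing next round; and vice versa.
This gives x = 40 − 0.82y and y = 40 − 0.63x, where x and y are each side's share when it proposes.
Hence (1 − 0.82·0.63)x = 40(1 − 0.82), i.e. 0.4834·x = 7.2.
x ≈ 14.8945; the employer's share is 40 − x ≈ 25.1055.

25.11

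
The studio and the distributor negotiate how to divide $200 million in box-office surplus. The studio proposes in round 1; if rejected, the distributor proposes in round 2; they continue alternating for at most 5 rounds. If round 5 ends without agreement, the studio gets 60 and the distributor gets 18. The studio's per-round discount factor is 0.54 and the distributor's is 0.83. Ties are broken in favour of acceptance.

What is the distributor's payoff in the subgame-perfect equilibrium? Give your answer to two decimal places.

114.20

Round 5 (the studio proposes): the distributor gets 18 if talks fail, so the studio offers 18 and keeps 182.
Round 4 (the distributor proposes): the studio can get 182 next round, worth 0.54 × 182 = 98.28 now, so the distributor offers 98.28, keeping 101.72.
Round 3 (the studio proposes): the distributor can get 101.72 next round, worth 0.83 × 101.72 = 84.4276 now; the studio offers that and keeps 115.5724.
Round 2 (the distributor proposes): the studio can get 115.5724 next round, worth 0.54 × 115.5724 = 62.409096 now. The distributor offers 62.409096 and keeps 200 − 62.409096 = 137.590904.
Round 1 (the studio proposes): the distributor can get 137.590904 next round, worth 0.83 × 137.590904 = 114.20045032 now. The studio offers 114.20045032 and keeps 200 − 114.20045032 = 85.79954968.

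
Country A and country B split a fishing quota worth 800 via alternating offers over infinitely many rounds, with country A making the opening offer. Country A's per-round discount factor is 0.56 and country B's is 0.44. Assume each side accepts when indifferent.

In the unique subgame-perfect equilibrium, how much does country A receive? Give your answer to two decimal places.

When country A proposes, country B accepts any offer worth at least 0.44 times what country B would get by proposing next round; and vice versa.
This gives x = 800 − 0.44y and y = 800 − 0.56x, where x and y are each side's share when it proposes.
Hence (1 − 0.44·0.56)x = 800(1 − 0.44), i.e. 0.7536·x = 448.
x ≈ 594.4798; country B's share is 800 − x ≈ 205.5202.

594.48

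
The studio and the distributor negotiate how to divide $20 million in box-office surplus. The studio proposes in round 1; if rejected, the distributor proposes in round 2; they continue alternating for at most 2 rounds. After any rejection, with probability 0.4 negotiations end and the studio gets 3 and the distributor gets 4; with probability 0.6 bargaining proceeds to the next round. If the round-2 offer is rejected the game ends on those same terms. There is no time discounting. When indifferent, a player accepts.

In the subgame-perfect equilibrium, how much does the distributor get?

Round 2 (the distributor proposes): the studio gets 3 if talks fail, so the distributor offers 3 and keeps 17.
Round 1 (the studio proposes): rejecting gives the distributor an expected 0.6 × 17 + 0.4 × 4 = 11.8; the studio offers that and keeps 8.2.

11.8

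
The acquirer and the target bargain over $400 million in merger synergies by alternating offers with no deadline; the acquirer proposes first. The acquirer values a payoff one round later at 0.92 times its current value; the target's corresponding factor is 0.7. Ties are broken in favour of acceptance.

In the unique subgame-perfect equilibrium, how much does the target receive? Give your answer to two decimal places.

62.92

When the acquirer proposes, the target accepts any offer worth at least 0.7 times what the target would get by proposing next round; and vice versa.
This gives x = 400 − 0.7y and y = 400 − 0.92x, where x and y are each side's share when it proposes.
Hence (1 − 0.7·0.92)x = 400(1 − 0.7), i.e. 0.356·x = 120.
x ≈ 337.0787; the target's share is 400 − x ≈ 62.9213.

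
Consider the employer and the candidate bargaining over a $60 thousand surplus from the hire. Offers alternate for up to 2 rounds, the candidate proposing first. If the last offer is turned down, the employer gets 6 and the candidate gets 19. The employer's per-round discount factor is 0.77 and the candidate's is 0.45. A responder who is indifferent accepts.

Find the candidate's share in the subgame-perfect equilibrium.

Solve by backward induction from round 2.
Round 2 (the employer proposes): the candidate gets 19 if talks fail, so the employer offers 19 and keeps 41.
Round 1 (the candidate proposes): the employer can get 41 next round, worth 0.77 × 41 = 31.57 now, so the candidate offers 31.57, keeping 28.43.

28.43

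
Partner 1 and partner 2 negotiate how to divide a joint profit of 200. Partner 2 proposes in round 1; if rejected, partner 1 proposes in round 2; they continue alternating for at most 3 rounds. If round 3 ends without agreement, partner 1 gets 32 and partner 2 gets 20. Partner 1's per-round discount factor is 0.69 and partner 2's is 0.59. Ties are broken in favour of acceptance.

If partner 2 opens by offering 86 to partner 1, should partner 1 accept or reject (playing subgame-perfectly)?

Round 3 (partner 2 proposes): partner 1 gets 32 if talks fail, so partner 2 offers 32 and keeps 168.
Round 2 (partner 1 proposes): partner 2 can get 168 next round, worth 0.59 × 168 = 99.12 now. Partner 1 offers 99.12 and keeps 200 − 99.12 = 100.88.
So by rejecting in round 1, partner 1 gets 100.88 next round, worth 0.69 × 100.88 = 69.6072 now.
Offer 86 ≥ 69.6072, so partner 1 accepts.

Accept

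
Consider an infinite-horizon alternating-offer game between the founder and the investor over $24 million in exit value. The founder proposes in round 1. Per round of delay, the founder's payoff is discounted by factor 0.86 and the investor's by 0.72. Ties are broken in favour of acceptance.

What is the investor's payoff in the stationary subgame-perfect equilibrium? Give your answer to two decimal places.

In a stationary SPE each proposer offers the other exactly their discounted continuation value.
If the founder keeps x when proposing and the investor keeps y when proposing, then x = 24 − 0.72y and y = 24 − 0.86x.
Solving: x = 24(1 − 0.72) / (1 − 0.86·0.72) = 6.72 / 0.3808 ≈ 17.6471.
The investor gets 24 − 17.6471 ≈ 6.3529.

6.35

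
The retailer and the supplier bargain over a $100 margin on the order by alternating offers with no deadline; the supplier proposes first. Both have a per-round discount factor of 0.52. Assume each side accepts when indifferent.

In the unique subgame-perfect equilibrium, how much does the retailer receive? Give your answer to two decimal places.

34.21

Let x be the supplier's share when the supplier proposes and y be the retailer's share when the retailer proposes.
The retailer accepts iff offered ≥ 0.52·y, so x = 100 − 0.52y. Symmetrically y = 100 − 0.52x.
Substituting: x = 100 − 0.52(100 − 0.52x), giving x(1 − 0.52·0.52) = 100(1 − 0.52).
So x = 100 × 0.48 / 0.7296 ≈ 65.7895, and the retailer receives 100 − x ≈ 34.2105.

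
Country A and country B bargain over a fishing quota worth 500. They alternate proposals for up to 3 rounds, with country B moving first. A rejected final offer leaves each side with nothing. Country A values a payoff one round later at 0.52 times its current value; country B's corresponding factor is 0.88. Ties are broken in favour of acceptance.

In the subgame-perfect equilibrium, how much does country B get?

468.8

Round 3 (country B proposes): rejection yields 0 for country A; country B offers 0 and keeps 500.
Round 2 (country A proposes): country B can get 500 next round, worth 0.88 × 500 = 440 now. Country A offers 440 and keeps 500 − 440 = 60.
Round 1 (country B proposes): country A can get 60 next round, worth 0.52 × 60 = 31.2 now; country B offers that and keeps 468.8.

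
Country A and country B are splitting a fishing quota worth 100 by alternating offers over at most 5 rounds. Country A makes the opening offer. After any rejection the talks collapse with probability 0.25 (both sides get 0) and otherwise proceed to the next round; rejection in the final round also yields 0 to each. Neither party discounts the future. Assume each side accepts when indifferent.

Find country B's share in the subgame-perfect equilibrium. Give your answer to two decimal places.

Round 5 (country A proposes): country B will accept anything ≥ 0, so country A offers 0 and keeps 100.
Round 4 (country B proposes): rejecting gives country A an expected 0.75 × 100 = 75. Country B offers 75 and keeps 100 − 75 = 25.
Round 3 (country A proposes): rejecting gives country B an expected 0.75 × 25 = 18.75, so country A offers 18.75, keeping 81.25.
Round 2 (country B proposes): rejecting gives country A an expected 0.75 × 81.25 = 60.9375. Country B offers 60.9375 and keeps 100 − 60.9375 = 39.0625.
Round 1 (country A proposes): rejecting gives country B an expected 0.75 × 39.0625 = 29.296875. Country A offers 29.296875 and keeps 100 − 29.296875 = 70.703125.

29.30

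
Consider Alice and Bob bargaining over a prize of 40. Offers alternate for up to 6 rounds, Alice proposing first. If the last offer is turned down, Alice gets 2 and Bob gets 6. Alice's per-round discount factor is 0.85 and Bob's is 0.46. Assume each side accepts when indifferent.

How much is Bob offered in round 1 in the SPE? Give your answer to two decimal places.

6.51

Round 6 (Bob proposes): Alice gets 2 if talks fail, so Bob offers 2 and keeps 38.
Round 5 (Alice proposes): Bob can get 38 next round, worth 0.46 × 38 = 17.48 now, so Alice offers 17.48, keeping 22.52.
Round 4 (Bob proposes): Alice can get 22.52 next round, worth 0.85 × 22.52 = 19.142 now. Bob offers 19.142 and keeps 40 − 19.142 = 20.858.
Round 3 (Alice proposes): Bob can get 20.858 next round, worth 0.46 × 20.858 = 9.59468 now; Alice offers that and keeps 30.40532.
Round 2 (Bob proposes): Alice can get 30.40532 next round, worth 0.85 × 30.40532 = 25.844522 now; Bob offers that and keeps 14.155478.
Round 1 (Alice proposes): Bob can get 14.155478 next round, worth 0.46 × 14.155478 = 6.51151988 now; Alice offers that and keeps 33.48848012.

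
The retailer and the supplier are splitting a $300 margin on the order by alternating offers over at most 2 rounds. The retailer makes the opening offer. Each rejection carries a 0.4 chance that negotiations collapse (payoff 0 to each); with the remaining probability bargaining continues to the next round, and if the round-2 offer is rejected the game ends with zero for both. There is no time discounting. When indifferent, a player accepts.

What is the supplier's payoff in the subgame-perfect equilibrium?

180

By backward induction:
Round 2 (the supplier proposes): rejection yields 0 for the retailer; the supplier offers 0 and keeps 300.
Round 1 (the retailer proposes): rejecting gives the supplier an expected 0.6 × 300 = 180. The retailer offers 180 and keeps 300 − 180 = 120.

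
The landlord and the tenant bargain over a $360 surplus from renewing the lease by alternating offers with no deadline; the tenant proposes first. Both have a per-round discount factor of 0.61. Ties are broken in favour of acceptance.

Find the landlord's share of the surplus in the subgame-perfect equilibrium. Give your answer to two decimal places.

136.40

In a stationary SPE each proposer offers the other exactly their discounted continuation value.
If the tenant keeps x when proposing and the landlord keeps y when proposing, then x = 360 − 0.61y and y = 360 − 0.61x.
Solving: x = 360(1 − 0.61) / (1 − 0.61·0.61) = 140.4 / 0.6279 ≈ 223.6025.
The landlord gets 360 − 223.6025 ≈ 136.3975.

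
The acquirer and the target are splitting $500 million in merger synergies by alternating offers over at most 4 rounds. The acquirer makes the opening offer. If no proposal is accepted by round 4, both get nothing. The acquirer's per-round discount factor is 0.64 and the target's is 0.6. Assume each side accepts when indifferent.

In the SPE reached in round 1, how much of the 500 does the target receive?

Round 4 (the target proposes): the acquirer will accept anything ≥ 0, so the target offers 0 and keeps 500.
Round 3 (the acquirer proposes): the target can get 500 next round, worth 0.6 × 500 = 300 now, so the acquirer offers 300, keeping 200.
Round 2 (the target proposes): the acquirer can get 200 next round, worth 0.64 × 200 = 128 now, so the target offers 128, keeping 372.
Round 1 (the acquirer proposes): the target can get 372 next round, worth 0.6 × 372 = 223.2 now. The acquirer offers 223.2 and keeps 500 − 223.2 = 276.8.

223.2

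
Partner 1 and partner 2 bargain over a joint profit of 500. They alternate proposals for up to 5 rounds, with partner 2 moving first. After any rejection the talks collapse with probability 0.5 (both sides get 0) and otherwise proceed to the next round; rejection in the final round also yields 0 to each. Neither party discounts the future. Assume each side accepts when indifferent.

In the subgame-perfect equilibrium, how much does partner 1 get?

Round 5 (partner 2 proposes): partner 1 will accept anything ≥ 0, so partner 2 offers 0 and keeps 500.
Round 4 (partner 1 proposes): rejecting gives partner 2 an expected 0.5 × 500 = 250, so partner 1 offers 250, keeping 250.
Round 3 (partner 2 proposes): rejecting gives partner 1 an expected 0.5 × 250 = 125; partner 2 offers that and keeps 375.
Round 2 (partner 1 proposes): rejecting gives partner 2 an expected 0.5 × 375 = 187.5. Partner 1 offers 187.5 and keeps 500 − 187.5 = 312.5.
Round 1 (partner 2 proposes): rejecting gives partner 1 an expected 0.5 × 312.5 = 156.25; partner 2 offers that and keeps 343.75.

156.25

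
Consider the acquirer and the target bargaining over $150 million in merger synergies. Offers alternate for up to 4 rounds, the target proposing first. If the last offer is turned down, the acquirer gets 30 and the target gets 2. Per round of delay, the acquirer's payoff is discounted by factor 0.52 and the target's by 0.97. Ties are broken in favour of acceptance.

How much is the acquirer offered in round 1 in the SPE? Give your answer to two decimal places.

Work backward from the last round.
Round 4 (the acquirer proposes): the target gets 2 if talks fail, so the acquirer offers 2 and keeps 148.
Round 3 (the target proposes): the acquirer can get 148 next round, worth 0.52 × 148 = 76.96 now. The target offers 76.96 and keeps 150 − 76.96 = 73.04.
Round 2 (the acquirer proposes): the target can get 73.04 next round, worth 0.97 × 73.04 = 70.8488 now. The acquirer offers 70.8488 and keeps 150 − 70.8488 = 79.1512.
Round 1 (the target proposes): the acquirer can get 79.1512 next round, worth 0.52 × 79.1512 = 41.158624 now, so the target offers 41.158624, keeping 108.841376.

41.16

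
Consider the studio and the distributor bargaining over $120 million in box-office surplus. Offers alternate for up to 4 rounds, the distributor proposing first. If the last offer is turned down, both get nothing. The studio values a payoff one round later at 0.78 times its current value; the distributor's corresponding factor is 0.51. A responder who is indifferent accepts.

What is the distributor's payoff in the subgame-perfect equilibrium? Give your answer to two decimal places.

36.90

Round 4 (the studio proposes): rejection yields 0 for the distributor; the studio offers 0 and keeps 120.
Round 3 (the distributor proposes): the studio can get 120 next round, worth 0.78 × 120 = 93.6 now; the distributor offers that and keeps 26.4.
Round 2 (the studio proposes): the distributor can get 26.4 next round, worth 0.51 × 26.4 = 13.464 now. The studio offers 13.464 and keeps 120 − 13.464 = 106.536.
Round 1 (the distributor proposes): the studio can get 106.536 next round, worth 0.78 × 106.536 = 83.09808 now, so the distributor offers 83.09808, keeping 36.90192.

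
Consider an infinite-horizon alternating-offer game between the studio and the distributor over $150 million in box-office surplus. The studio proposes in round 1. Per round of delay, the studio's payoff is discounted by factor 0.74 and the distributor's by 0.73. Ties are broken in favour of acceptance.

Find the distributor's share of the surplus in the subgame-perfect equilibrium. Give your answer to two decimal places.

61.92

In a stationary SPE each proposer offers the other exactly their discounted continuation value.
If the studio keeps x when proposing and the distributor keeps y when proposing, then x = 150 − 0.73y and y = 150 − 0.74x.
Solving: x = 150(1 − 0.73) / (1 − 0.74·0.73) = 40.5 / 0.4598 ≈ 88.0818.
The distributor gets 150 − 88.0818 ≈ 61.9182.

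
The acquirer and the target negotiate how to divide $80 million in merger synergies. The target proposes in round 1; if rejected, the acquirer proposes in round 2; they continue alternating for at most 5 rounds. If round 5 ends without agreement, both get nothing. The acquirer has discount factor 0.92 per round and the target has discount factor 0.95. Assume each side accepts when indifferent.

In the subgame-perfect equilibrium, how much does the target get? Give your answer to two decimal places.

By backward induction:
Round 5 (the target proposes): the acquirer will accept anything ≥ 0, so the target offers 0 and keeps 80.
Round 4 (the acquirer proposes): the target can get 80 next round, worth 0.95 × 80 = 76 now, so the acquirer offers 76, keeping 4.
Round 3 (the target proposes): the acquirer can get 4 next round, worth 0.92 × 4 = 3.68 now, so the target offers 3.68, keeping 76.32.
Round 2 (the acquirer proposes): the target can get 76.32 next round, worth 0.95 × 76.32 = 72.504 now; the acquirer offers that and keeps 7.496.
Round 1 (the target proposes): the acquirer can get 7.496 next round, worth 0.92 × 7.496 = 6.89632 now. The target offers 6.89632 and keeps 80 − 6.89632 = 73.10368.

73.10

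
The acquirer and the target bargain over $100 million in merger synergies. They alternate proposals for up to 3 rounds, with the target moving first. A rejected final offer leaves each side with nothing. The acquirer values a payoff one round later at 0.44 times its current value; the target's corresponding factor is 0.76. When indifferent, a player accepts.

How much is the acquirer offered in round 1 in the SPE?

10.56

Round 3 (the target proposes): the acquirer will accept anything ≥ 0, so the target offers 0 and keeps 100.
Round 2 (the acquirer proposes): the target can get 100 next round, worth 0.76 × 100 = 76 now; the acquirer offers that and keeps 24.
Round 1 (the target proposes): the acquirer can get 24 next round, worth 0.44 × 24 = 10.56 now; the target offers that and keeps 89.44.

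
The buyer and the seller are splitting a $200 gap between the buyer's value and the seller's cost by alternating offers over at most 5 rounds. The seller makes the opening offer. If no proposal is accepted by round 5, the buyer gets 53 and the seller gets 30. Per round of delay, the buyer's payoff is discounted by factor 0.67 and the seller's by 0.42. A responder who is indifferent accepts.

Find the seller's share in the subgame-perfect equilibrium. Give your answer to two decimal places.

Work backward from the last round.
Round 5 (the seller proposes): the buyer gets 53 if talks fail, so the seller offers 53 and keeps 147.
Round 4 (the buyer proposes): the seller can get 147 next round, worth 0.42 × 147 = 61.74 now, so the buyer offers 61.74, keeping 138.26.
Round 3 (the seller proposes): the buyer can get 138.26 next round, worth 0.67 × 138.26 = 92.6342 now. The seller offers 92.6342 and keeps 200 − 92.6342 = 107.3658.
Round 2 (the buyer proposes): the seller can get 107.3658 next round, worth 0.42 × 107.3658 = 45.093636 now; the buyer offers that and keeps 154.906364.
Round 1 (the seller proposes): the buyer can get 154.906364 next round, worth 0.67 × 154.906364 = 103.78726388 now. The seller offers 103.78726388 and keeps 200 − 103.78726388 = 96.21273612.

96.21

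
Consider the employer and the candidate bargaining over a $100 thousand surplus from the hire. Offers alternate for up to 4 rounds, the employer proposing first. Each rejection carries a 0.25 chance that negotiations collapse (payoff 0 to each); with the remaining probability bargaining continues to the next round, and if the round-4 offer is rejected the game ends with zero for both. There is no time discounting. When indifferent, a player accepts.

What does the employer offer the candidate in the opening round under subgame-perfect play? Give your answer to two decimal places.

60.94

By backward induction:
Round 4 (the candidate proposes): the employer will accept anything ≥ 0, so the candidate offers 0 and keeps 100.
Round 3 (the employer proposes): rejecting gives the candidate an expected 0.75 × 100 = 75; the employer offers that and keeps 25.
Round 2 (the candidate proposes): rejecting gives the employer an expected 0.75 × 25 = 18.75. The candidate offers 18.75 and keeps 100 − 18.75 = 81.25.
Round 1 (the employer proposes): rejecting gives the candidate an expected 0.75 × 81.25 = 60.9375, so the employer offers 60.9375, keeping 39.0625.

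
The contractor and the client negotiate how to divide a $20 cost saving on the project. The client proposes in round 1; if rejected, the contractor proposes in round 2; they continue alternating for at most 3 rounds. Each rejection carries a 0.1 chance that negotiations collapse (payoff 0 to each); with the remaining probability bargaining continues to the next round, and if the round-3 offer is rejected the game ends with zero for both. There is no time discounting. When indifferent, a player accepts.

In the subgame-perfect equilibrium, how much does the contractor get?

Round 3 (the client proposes): rejection yields 0 for the contractor; the client offers 0 and keeps 20.
Round 2 (the contractor proposes): rejecting gives the client an expected 0.9 × 20 = 18, so the contractor offers 18, keeping 2.
Round 1 (the client proposes): rejecting gives the contractor an expected 0.9 × 2 = 1.8; the client offers that and keeps 18.2.

1.8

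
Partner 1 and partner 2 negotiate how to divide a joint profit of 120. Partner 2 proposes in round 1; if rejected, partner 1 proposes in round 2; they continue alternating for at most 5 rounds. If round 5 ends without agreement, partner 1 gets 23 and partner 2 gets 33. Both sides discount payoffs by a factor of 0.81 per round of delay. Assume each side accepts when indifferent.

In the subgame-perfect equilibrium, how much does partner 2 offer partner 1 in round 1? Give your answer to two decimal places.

40.49

Round 5 (partner 2 proposes): partner 1 gets 23 if talks fail, so partner 2 offers 23 and keeps 97.
Round 4 (partner 1 proposes): partner 2 can get 97 next round, worth 0.81 × 97 = 78.57 now, so partner 1 offers 78.57, keeping 41.43.
Round 3 (partner 2 proposes): partner 1 can get 41.43 next round, worth 0.81 × 41.43 = 33.5583 now. Partner 2 offers 33.5583 and keeps 120 − 33.5583 = 86.4417.
Round 2 (partner 1 proposes): partner 2 can get 86.4417 next round, worth 0.81 × 86.4417 = 70.017777 now; partner 1 offers that and keeps 49.982223.
Round 1 (partner 2 proposes): partner 1 can get 49.982223 next round, worth 0.81 × 49.982223 = 40.48560063 now, so partner 2 offers 40.48560063, keeping 79.51439937.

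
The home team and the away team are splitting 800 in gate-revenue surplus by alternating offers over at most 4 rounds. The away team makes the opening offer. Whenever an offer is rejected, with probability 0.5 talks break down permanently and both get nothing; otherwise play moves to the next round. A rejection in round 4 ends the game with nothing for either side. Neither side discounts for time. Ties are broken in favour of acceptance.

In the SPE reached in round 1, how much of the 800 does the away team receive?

By backward induction:
Round 4 (the home team proposes): rejection yields 0 for the away team; the home team offers 0 and keeps 800.
Round 3 (the away team proposes): rejecting gives the home team an expected 0.5 × 800 = 400; the away team offers that and keeps 400.
Round 2 (the home team proposes): rejecting gives the away team an expected 0.5 × 400 = 200. The home team offers 200 and keeps 800 − 200 = 600.
Round 1 (the away team proposes): rejecting gives the home team an expected 0.5 × 600 = 300. The away team offers 300 and keeps 800 − 300 = 500.

500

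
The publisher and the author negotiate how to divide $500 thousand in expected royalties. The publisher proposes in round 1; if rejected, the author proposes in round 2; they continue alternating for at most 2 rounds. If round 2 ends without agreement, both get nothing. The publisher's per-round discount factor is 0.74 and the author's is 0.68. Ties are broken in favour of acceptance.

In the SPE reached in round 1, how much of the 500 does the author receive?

340

Round 2 (the author proposes): the publisher will accept anything ≥ 0, so the author offers 0 and keeps 500.
Round 1 (the publisher proposes): the author can get 500 next round, worth 0.68 × 500 = 340 now. The publisher offers 340 and keeps 500 − 340 = 160.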